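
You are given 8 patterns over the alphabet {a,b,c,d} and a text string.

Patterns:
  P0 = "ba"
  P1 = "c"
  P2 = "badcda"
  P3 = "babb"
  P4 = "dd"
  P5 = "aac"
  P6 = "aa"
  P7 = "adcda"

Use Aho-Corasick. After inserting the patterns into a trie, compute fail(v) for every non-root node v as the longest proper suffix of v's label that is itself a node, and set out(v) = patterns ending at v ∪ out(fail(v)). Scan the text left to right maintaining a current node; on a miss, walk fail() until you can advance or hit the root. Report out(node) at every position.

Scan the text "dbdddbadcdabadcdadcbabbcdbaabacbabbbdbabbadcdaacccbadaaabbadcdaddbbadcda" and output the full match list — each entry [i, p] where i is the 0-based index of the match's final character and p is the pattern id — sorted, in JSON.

Build automaton:
Trie (insert patterns):
  n0 'ε': a→12 b→1 c→3 d→10
  n1 'b': a→2
  n2 'ba': b→8 d→4  ←P0
  n3 'c': ·  ←P1
  n4 'bad': c→5
  n5 'badc': d→6
  n6 'badcd': a→7
  n7 'badcda': ·  ←P2
  n8 'bab': b→9
  n9 'babb': ·  ←P3
  n10 'd': d→11
  n11 'dd': ·  ←P4
  n12 'a': a→13 d→15
  n13 'aa': c→14  ←P6
  n14 'aac': ·  ←P5
  n15 'ad': c→16
  n16 'adc': d→17
  n17 'adcd': a→18
  n18 'adcda': ·  ←P7

Failure links (BFS by depth):
  fail(1) 'b': from fail(0)=0 chase 'b': 0 ⇒ 0;  out=∅∪out(0)=∅
  fail(3) 'c': from fail(0)=0 chase 'c': 0 ⇒ 0;  out={1}∪out(0)={1}
  fail(10) 'd': from fail(0)=0 chase 'd': 0 ⇒ 0;  out=∅∪out(0)=∅
  fail(12) 'a': from fail(0)=0 chase 'a': 0 ⇒ 0;  out=∅∪out(0)=∅
  fail(2) 'ba': from fail(1)=0 chase 'a': 0 ⇒ 12;  out={0}∪out(12)={0}
  fail(11) 'dd': from fail(10)=0 chase 'd': 0 ⇒ 10;  out={4}∪out(10)={4}
  fail(13) 'aa': from fail(12)=0 chase 'a': 0 ⇒ 12;  out={6}∪out(12)={6}
  fail(15) 'ad': from fail(12)=0 chase 'd': 0 ⇒ 10;  out=∅∪out(10)=∅
  fail(4) 'bad': from fail(2)=12 chase 'd': 12 ⇒ 15;  out=∅∪out(15)=∅
  fail(8) 'bab': from fail(2)=12 chase 'b': 12→0 ⇒ 1;  out=∅∪out(1)=∅
  fail(14) 'aac': from fail(13)=12 chase 'c': 12→0 ⇒ 3;  out={5}∪out(3)={1,5}
  fail(16) 'adc': from fail(15)=10 chase 'c': 10→0 ⇒ 3;  out=∅∪out(3)={1}
  fail(5) 'badc': from fail(4)=15 chase 'c': 15 ⇒ 16;  out=∅∪out(16)={1}
  fail(9) 'babb': from fail(8)=1 chase 'b': 1→0 ⇒ 1;  out={3}∪out(1)={3}
  fail(17) 'adcd': from fail(16)=3 chase 'd': 3→0 ⇒ 10;  out=∅∪out(10)=∅
  fail(6) 'badcd': from fail(5)=16 chase 'd': 16 ⇒ 17;  out=∅∪out(17)=∅
  fail(18) 'adcda': from fail(17)=10 chase 'a': 10→0 ⇒ 12;  out={7}∪out(12)={7}
  fail(7) 'badcda': from fail(6)=17 chase 'a': 17 ⇒ 18;  out={2}∪out(18)={2,7}

Run:
[0] read 'd'  n0⇒n10
[1] read 'b'  n10⇒n1 (fail-walked)
[2] read 'd'  n1⇒n10 (fail-walked)
[3] read 'd'  n10⇒n11  ** P4@[2:3]
[4] read 'd'  n11⇒n11 (fail-walked)  ** P4@[3:4]
[5] read 'b'  n11⇒n1 (fail-walked)
[6] read 'a'  n1⇒n2  ** P0@[5:6]
[7] read 'd'  n2⇒n4
[8] read 'c'  n4⇒n5  ** P1@[8:8]
[9] read 'd'  n5⇒n6
[10] read 'a'  n6⇒n7  ** P2@[5:10],P7@[6:10]
[11] read 'b'  n7⇒n1 (fail-walked)
[12] read 'a'  n1⇒n2  ** P0@[11:12]
[13] read 'd'  n2⇒n4
[14] read 'c'  n4⇒n5  ** P1@[14:14]
[15] read 'd'  n5⇒n6
[16] read 'a'  n6⇒n7  ** P2@[11:16],P7@[12:16]
[17] read 'd'  n7⇒n15 (fail-walked)
[18] read 'c'  n15⇒n16  ** P1@[18:18]
[19] read 'b'  n16⇒n1 (fail-walked)
[20] read 'a'  n1⇒n2  ** P0@[19:20]
[21] read 'b'  n2⇒n8
[22] read 'b'  n8⇒n9  ** P3@[19:22]
[23] read 'c'  n9⇒n3 (fail-walked)  ** P1@[23:23]
[24] read 'd'  n3⇒n10 (fail-walked)
[25] read 'b'  n10⇒n1 (fail-walked)
[26] read 'a'  n1⇒n2  ** P0@[25:26]
[27] read 'a'  n2⇒n13 (fail-walked)  ** P6@[26:27]
[28] read 'b'  n13⇒n1 (fail-walked)
[29] read 'a'  n1⇒n2  ** P0@[28:29]
[30] read 'c'  n2⇒n3 (fail-walked)  ** P1@[30:30]
[31] read 'b'  n3⇒n1 (fail-walked)
[32] read 'a'  n1⇒n2  ** P0@[31:32]
[33] read 'b'  n2⇒n8
[34] read 'b'  n8⇒n9  ** P3@[31:34]
[35] read 'b'  n9⇒n1 (fail-walked)
[36] read 'd'  n1⇒n10 (fail-walked)
[37] read 'b'  n10⇒n1 (fail-walked)
[38] read 'a'  n1⇒n2  ** P0@[37:38]
[39] read 'b'  n2⇒n8
[40] read 'b'  n8⇒n9  ** P3@[37:40]
[41] read 'a'  n9⇒n2 (fail-walked)  ** P0@[40:41]
[42] read 'd'  n2⇒n4
[43] read 'c'  n4⇒n5  ** P1@[43:43]
[44] read 'd'  n5⇒n6
[45] read 'a'  n6⇒n7  ** P2@[40:45],P7@[41:45]
[46] read 'a'  n7⇒n13 (fail-walked)  ** P6@[45:46]
[47] read 'c'  n13⇒n14  ** P1@[47:47],P5@[45:47]
[48] read 'c'  n14⇒n3 (fail-walked)  ** P1@[48:48]
[49] read 'c'  n3⇒n3 (fail-walked)  ** P1@[49:49]
[50] read 'b'  n3⇒n1 (fail-walked)
[51] read 'a'  n1⇒n2  ** P0@[50:51]
[52] read 'd'  n2⇒n4
[53] read 'a'  n4⇒n12 (fail-walked)
[54] read 'a'  n12⇒n13  ** P6@[53:54]
[55] read 'a'  n13⇒n13 (fail-walked)  ** P6@[54:55]
[56] read 'b'  n13⇒n1 (fail-walked)
[57] read 'b'  n1⇒n1 (fail-walked)
[58] read 'a'  n1⇒n2  ** P0@[57:58]
[59] read 'd'  n2⇒n4
[60] read 'c'  n4⇒n5  ** P1@[60:60]
[61] read 'd'  n5⇒n6
[62] read 'a'  n6⇒n7  ** P2@[57:62],P7@[58:62]
[63] read 'd'  n7⇒n15 (fail-walked)
[64] read 'd'  n15⇒n11 (fail-walked)  ** P4@[63:64]
[65] read 'b'  n11⇒n1 (fail-walked)
[66] read 'b'  n1⇒n1 (fail-walked)
[67] read 'a'  n1⇒n2  ** P0@[66:67]
[68] read 'd'  n2⇒n4
[69] read 'c'  n4⇒n5  ** P1@[69:69]
[70] read 'd'  n5⇒n6
[71] read 'a'  n6⇒n7  ** P2@[66:71],P7@[67:71]

Result: [[3,4],[4,4],[6,0],[8,1],[10,2],[10,7],[12,0],[14,1],[16,2],[16,7],[18,1],[20,0],[22,3],[23,1],[26,0],[27,6],[29,0],[30,1],[32,0],[34,3],[38,0],[40,3],[41,0],[43,1],[45,2],[45,7],[46,6],[47,1],[47,5],[48,1],[49,1],[51,0],[54,6],[55,6],[58,0],[60,1],[62,2],[62,7],[64,4],[67,0],[69,1],[71,2],[71,7]]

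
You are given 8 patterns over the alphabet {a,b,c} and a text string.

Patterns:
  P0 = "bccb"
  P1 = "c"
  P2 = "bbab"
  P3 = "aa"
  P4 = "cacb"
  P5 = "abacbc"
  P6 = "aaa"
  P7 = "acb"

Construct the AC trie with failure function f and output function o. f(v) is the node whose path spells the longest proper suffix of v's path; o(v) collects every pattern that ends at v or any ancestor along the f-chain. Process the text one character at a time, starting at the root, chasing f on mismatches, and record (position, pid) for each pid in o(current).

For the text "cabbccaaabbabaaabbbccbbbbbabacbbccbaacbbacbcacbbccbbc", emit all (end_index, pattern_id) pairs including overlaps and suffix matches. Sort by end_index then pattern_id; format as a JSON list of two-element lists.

Build automaton:
Trie nodes:
  n0 'ε': a→9 b→1 c→5
  n1 'b': b→6 c→2
  n2 'bc': c→3
  n3 'bcc': b→4
  n4 'bccb': ·  ←P0
  n5 'c': a→11  ←P1
  n6 'bb': a→7
  n7 'bba': b→8
  n8 'bbab': ·  ←P2
  n9 'a': a→10 b→14 c→20
  n10 'aa': a→19  ←P3
  n11 'ca': c→12
  n12 'cac': b→13
  n13 'cacb': ·  ←P4
  n14 'ab': a→15
  n15 'aba': c→16
  n16 'abac': b→17
  n17 'abacb': c→18
  n18 'abacbc': ·  ←P5
  n19 'aaa': ·  ←P6
  n20 'ac': b→21
  n21 'acb': ·  ←P7

BFS fail/out derivation:
  n1('b'): parent n0 fail=0; on 'b' 0 → fail=0;  out ∅∪∅=∅
  n5('c'): parent n0 fail=0; on 'c' 0 → fail=0;  out {1}∪∅={1}
  n9('a'): parent n0 fail=0; on 'a' 0 → fail=0;  out ∅∪∅=∅
  n2('bc'): parent n1 fail=0; on 'c' 0 → fail=5;  out ∅∪{1}={1}
  n6('bb'): parent n1 fail=0; on 'b' 0 → fail=1;  out ∅∪∅=∅
  n10('aa'): parent n9 fail=0; on 'a' 0 → fail=9;  out {3}∪∅={3}
  n11('ca'): parent n5 fail=0; on 'a' 0 → fail=9;  out ∅∪∅=∅
  n14('ab'): parent n9 fail=0; on 'b' 0 → fail=1;  out ∅∪∅=∅
  n20('ac'): parent n9 fail=0; on 'c' 0 → fail=5;  out ∅∪{1}={1}
  n3('bcc'): parent n2 fail=5; on 'c' 5→0 → fail=5;  out ∅∪{1}={1}
  n7('bba'): parent n6 fail=1; on 'a' 1→0 → fail=9;  out ∅∪∅=∅
  n12('cac'): parent n11 fail=9; on 'c' 9 → fail=20;  out ∅∪{1}={1}
  n15('aba'): parent n14 fail=1; on 'a' 1→0 → fail=9;  out ∅∪∅=∅
  n19('aaa'): parent n10 fail=9; on 'a' 9 → fail=10;  out {6}∪{3}={3,6}
  n21('acb'): parent n20 fail=5; on 'b' 5→0 → fail=1;  out {7}∪∅={7}
  n4('bccb'): parent n3 fail=5; on 'b' 5→0 → fail=1;  out {0}∪∅={0}
  n8('bbab'): parent n7 fail=9; on 'b' 9 → fail=14;  out {2}∪∅={2}
  n13('cacb'): parent n12 fail=20; on 'b' 20 → fail=21;  out {4}∪{7}={4,7}
  n16('abac'): parent n15 fail=9; on 'c' 9 → fail=20;  out ∅∪{1}={1}
  n17('abacb'): parent n16 fail=20; on 'b' 20 → fail=21;  out ∅∪{7}={7}
  n18('abacbc'): parent n17 fail=21; on 'c' 21→1 → fail=2;  out {5}∪{1}={1,5}

Scan:
pos 0 'c': at 5  ** P1@[0:0]
pos 1 'a': at 11
pos 2 'b': at 14 (fail-walked)
pos 3 'b': at 6 (fail-walked)
pos 4 'c': at 2 (fail-walked)  ** P1@[4:4]
pos 5 'c': at 3  ** P1@[5:5]
pos 6 'a': at 11 (fail-walked)
pos 7 'a': at 10 (fail-walked)  ** P3@[6:7]
pos 8 'a': at 19  ** P3@[7:8],P6@[6:8]
pos 9 'b': at 14 (fail-walked)
pos 10 'b': at 6 (fail-walked)
pos 11 'a': at 7
pos 12 'b': at 8  ** P2@[9:12]
pos 13 'a': at 15 (fail-walked)
pos 14 'a': at 10 (fail-walked)  ** P3@[13:14]
pos 15 'a': at 19  ** P3@[14:15],P6@[13:15]
pos 16 'b': at 14 (fail-walked)
pos 17 'b': at 6 (fail-walked)
pos 18 'b': at 6 (fail-walked)
pos 19 'c': at 2 (fail-walked)  ** P1@[19:19]
pos 20 'c': at 3  ** P1@[20:20]
pos 21 'b': at 4  ** P0@[18:21]
pos 22 'b': at 6 (fail-walked)
pos 23 'b': at 6 (fail-walked)
pos 24 'b': at 6 (fail-walked)
pos 25 'b': at 6 (fail-walked)
pos 26 'a': at 7
pos 27 'b': at 8  ** P2@[24:27]
pos 28 'a': at 15 (fail-walked)
pos 29 'c': at 16  ** P1@[29:29]
pos 30 'b': at 17  ** P7@[28:30]
pos 31 'b': at 6 (fail-walked)
pos 32 'c': at 2 (fail-walked)  ** P1@[32:32]
pos 33 'c': at 3  ** P1@[33:33]
pos 34 'b': at 4  ** P0@[31:34]
pos 35 'a': at 9 (fail-walked)
pos 36 'a': at 10  ** P3@[35:36]
pos 37 'c': at 20 (fail-walked)  ** P1@[37:37]
pos 38 'b': at 21  ** P7@[36:38]
pos 39 'b': at 6 (fail-walked)
pos 40 'a': at 7
pos 41 'c': at 20 (fail-walked)  ** P1@[41:41]
pos 42 'b': at 21  ** P7@[40:42]
pos 43 'c': at 2 (fail-walked)  ** P1@[43:43]
pos 44 'a': at 11 (fail-walked)
pos 45 'c': at 12  ** P1@[45:45]
pos 46 'b': at 13  ** P4@[43:46],P7@[44:46]
pos 47 'b': at 6 (fail-walked)
pos 48 'c': at 2 (fail-walked)  ** P1@[48:48]
pos 49 'c': at 3  ** P1@[49:49]
pos 50 'b': at 4  ** P0@[47:50]
pos 51 'b': at 6 (fail-walked)
pos 52 'c': at 2 (fail-walked)  ** P1@[52:52]

Result: [[0,1],[4,1],[5,1],[7,3],[8,3],[8,6],[12,2],[14,3],[15,3],[15,6],[19,1],[20,1],[21,0],[27,2],[29,1],[30,7],[32,1],[33,1],[34,0],[36,3],[37,1],[38,7],[41,1],[42,7],[43,1],[45,1],[46,4],[46,7],[48,1],[49,1],[50,0],[52,1]]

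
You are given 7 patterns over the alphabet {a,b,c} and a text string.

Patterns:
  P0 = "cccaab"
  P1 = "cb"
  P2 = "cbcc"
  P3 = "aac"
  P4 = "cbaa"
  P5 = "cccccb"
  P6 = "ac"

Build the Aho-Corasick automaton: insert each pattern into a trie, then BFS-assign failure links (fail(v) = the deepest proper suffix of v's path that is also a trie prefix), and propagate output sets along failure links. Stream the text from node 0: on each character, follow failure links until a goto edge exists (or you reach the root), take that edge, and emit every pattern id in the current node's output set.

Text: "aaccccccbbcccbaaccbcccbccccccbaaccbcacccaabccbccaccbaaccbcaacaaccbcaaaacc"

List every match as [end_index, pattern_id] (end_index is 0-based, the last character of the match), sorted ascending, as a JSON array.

Build automaton:
Trie nodes:
  0='ε' goto a→10 c→1
  1='c' goto b→7 c→2
  2='cc' goto c→3
  3='ccc' goto a→4 c→15
  4='ccca' goto a→5
  5='cccaa' goto b→6
  6='cccaab' goto ·  [P0 ends]
  7='cb' goto a→13 c→8  [P1 ends]
  8='cbc' goto c→9
  9='cbcc' goto ·  [P2 ends]
  10='a' goto a→11 c→18
  11='aa' goto c→12
  12='aac' goto ·  [P3 ends]
  13='cba' goto a→14
  14='cbaa' goto ·  [P4 ends]
  15='cccc' goto c→16
  16='ccccc' goto b→17
  17='cccccb' goto ·  [P5 ends]
  18='ac' goto ·  [P6 ends]

BFS fail/out derivation:
  n1('c'): parent n0 fail=0; on 'c' 0 → fail=0;  out ∅∪∅=∅
  n10('a'): parent n0 fail=0; on 'a' 0 → fail=0;  out ∅∪∅=∅
  n2('cc'): parent n1 fail=0; on 'c' 0 → fail=1;  out ∅∪∅=∅
  n7('cb'): parent n1 fail=0; on 'b' 0 → fail=0;  out {1}∪∅={1}
  n11('aa'): parent n10 fail=0; on 'a' 0 → fail=10;  out ∅∪∅=∅
  n18('ac'): parent n10 fail=0; on 'c' 0 → fail=1;  out {6}∪∅={6}
  n3('ccc'): parent n2 fail=1; on 'c' 1 → fail=2;  out ∅∪∅=∅
  n8('cbc'): parent n7 fail=0; on 'c' 0 → fail=1;  out ∅∪∅=∅
  n12('aac'): parent n11 fail=10; on 'c' 10 → fail=18;  out {3}∪{6}={3,6}
  n13('cba'): parent n7 fail=0; on 'a' 0 → fail=10;  out ∅∪∅=∅
  n4('ccca'): parent n3 fail=2; on 'a' 2→1→0 → fail=10;  out ∅∪∅=∅
  n9('cbcc'): parent n8 fail=1; on 'c' 1 → fail=2;  out {2}∪∅={2}
  n14('cbaa'): parent n13 fail=10; on 'a' 10 → fail=11;  out {4}∪∅={4}
  n15('cccc'): parent n3 fail=2; on 'c' 2 → fail=3;  out ∅∪∅=∅
  n5('cccaa'): parent n4 fail=10; on 'a' 10 → fail=11;  out ∅∪∅=∅
  n16('ccccc'): parent n15 fail=3; on 'c' 3 → fail=15;  out ∅∪∅=∅
  n6('cccaab'): parent n5 fail=11; on 'b' 11→10→0 → fail=0;  out {0}∪∅={0}
  n17('cccccb'): parent n16 fail=15; on 'b' 15→3→2→1 → fail=7;  out {5}∪{1}={1,5}

Run:
i=0 'a': node 0→10
i=1 'a': node 10→11
i=2 'c': node 11→12  emit P3@[0:2],P6@[1:2]
i=3 'c': node 12→2 (via fail)
i=4 'c': node 2→3
i=5 'c': node 3→15
i=6 'c': node 15→16
i=7 'c': node 16→16 (via fail)
i=8 'b': node 16→17  emit P1@[7:8],P5@[3:8]
i=9 'b': node 17→0 (via fail)
i=10 'c': node 0→1
i=11 'c': node 1→2
i=12 'c': node 2→3
i=13 'b': node 3→7 (via fail)  emit P1@[12:13]
i=14 'a': node 7→13
i=15 'a': node 13→14  emit P4@[12:15]
i=16 'c': node 14→12 (via fail)  emit P3@[14:16],P6@[15:16]
i=17 'c': node 12→2 (via fail)
i=18 'b': node 2→7 (via fail)  emit P1@[17:18]
i=19 'c': node 7→8
i=20 'c': node 8→9  emit P2@[17:20]
i=21 'c': node 9→3 (via fail)
i=22 'b': node 3→7 (via fail)  emit P1@[21:22]
i=23 'c': node 7→8
i=24 'c': node 8→9  emit P2@[21:24]
i=25 'c': node 9→3 (via fail)
i=26 'c': node 3→15
i=27 'c': node 15→16
i=28 'c': node 16→16 (via fail)
i=29 'b': node 16→17  emit P1@[28:29],P5@[24:29]
i=30 'a': node 17→13 (via fail)
i=31 'a': node 13→14  emit P4@[28:31]
i=32 'c': node 14→12 (via fail)  emit P3@[30:32],P6@[31:32]
i=33 'c': node 12→2 (via fail)
i=34 'b': node 2→7 (via fail)  emit P1@[33:34]
i=35 'c': node 7→8
i=36 'a': node 8→10 (via fail)
i=37 'c': node 10→18  emit P6@[36:37]
i=38 'c': node 18→2 (via fail)
i=39 'c': node 2→3
i=40 'a': node 3→4
i=41 'a': node 4→5
i=42 'b': node 5→6  emit P0@[37:42]
i=43 'c': node 6→1 (via fail)
i=44 'c': node 1→2
i=45 'b': node 2→7 (via fail)  emit P1@[44:45]
i=46 'c': node 7→8
i=47 'c': node 8→9  emit P2@[44:47]
i=48 'a': node 9→10 (via fail)
i=49 'c': node 10→18  emit P6@[48:49]
i=50 'c': node 18→2 (via fail)
i=51 'b': node 2→7 (via fail)  emit P1@[50:51]
i=52 'a': node 7→13
i=53 'a': node 13→14  emit P4@[50:53]
i=54 'c': node 14→12 (via fail)  emit P3@[52:54],P6@[53:54]
i=55 'c': node 12→2 (via fail)
i=56 'b': node 2→7 (via fail)  emit P1@[55:56]
i=57 'c': node 7→8
i=58 'a': node 8→10 (via fail)
i=59 'a': node 10→11
i=60 'c': node 11→12  emit P3@[58:60],P6@[59:60]
i=61 'a': node 12→10 (via fail)
i=62 'a': node 10→11
i=63 'c': node 11→12  emit P3@[61:63],P6@[62:63]
i=64 'c': node 12→2 (via fail)
i=65 'b': node 2→7 (via fail)  emit P1@[64:65]
i=66 'c': node 7→8
i=67 'a': node 8→10 (via fail)
i=68 'a': node 10→11
i=69 'a': node 11→11 (via fail)
i=70 'a': node 11→11 (via fail)
i=71 'c': node 11→12  emit P3@[69:71],P6@[70:71]
i=72 'c': node 12→2 (via fail)

Result: [[2,3],[2,6],[8,1],[8,5],[13,1],[15,4],[16,3],[16,6],[18,1],[20,2],[22,1],[24,2],[29,1],[29,5],[31,4],[32,3],[32,6],[34,1],[37,6],[42,0],[45,1],[47,2],[49,6],[51,1],[53,4],[54,3],[54,6],[56,1],[60,3],[60,6],[63,3],[63,6],[65,1],[71,3],[71,6]]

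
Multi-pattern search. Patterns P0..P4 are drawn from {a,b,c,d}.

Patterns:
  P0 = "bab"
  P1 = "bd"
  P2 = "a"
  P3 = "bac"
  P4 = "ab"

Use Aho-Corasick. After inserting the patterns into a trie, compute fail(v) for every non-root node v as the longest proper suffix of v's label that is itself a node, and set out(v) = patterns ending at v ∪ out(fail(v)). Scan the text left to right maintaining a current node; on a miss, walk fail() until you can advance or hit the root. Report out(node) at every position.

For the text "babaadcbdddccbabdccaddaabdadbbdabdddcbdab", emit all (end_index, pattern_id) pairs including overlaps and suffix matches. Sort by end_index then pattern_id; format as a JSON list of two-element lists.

Build automaton:
Trie (insert patterns):
  0='ε' goto a→5 b→1
  1='b' goto a→2 d→4
  2='ba' goto b→3 c→6
  3='bab' goto ·  ←P0
  4='bd' goto ·  ←P1
  5='a' goto b→7  ←P2
  6='bac' goto ·  ←P3
  7='ab' goto ·  ←P4

BFS fail/out derivation:
  n1('b'): parent n0 fail=0; on 'b' 0 → fail=0;  out ∅∪∅=∅
  n5('a'): parent n0 fail=0; on 'a' 0 → fail=0;  out {2}∪∅={2}
  n2('ba'): parent n1 fail=0; on 'a' 0 → fail=5;  out ∅∪{2}={2}
  n4('bd'): parent n1 fail=0; on 'd' 0 → fail=0;  out {1}∪∅={1}
  n7('ab'): parent n5 fail=0; on 'b' 0 → fail=1;  out {4}∪∅={4}
  n3('bab'): parent n2 fail=5; on 'b' 5 → fail=7;  out {0}∪{4}={0,4}
  n6('bac'): parent n2 fail=5; on 'c' 5→0 → fail=0;  out {3}∪∅={3}

Text stream:
i=0 'b': node 0→1
i=1 'a': node 1→2  ** P2@[1:1]
i=2 'b': node 2→3  ** P0@[0:2],P4@[1:2]
i=3 'a': node 3→2 ·f  ** P2@[3:3]
i=4 'a': node 2→5 ·f  ** P2@[4:4]
i=5 'd': node 5→0 ·f
i=6 'c': node 0→0
i=7 'b': node 0→1
i=8 'd': node 1→4  ** P1@[7:8]
i=9 'd': node 4→0 ·f
i=10 'd': node 0→0
i=11 'c': node 0→0
i=12 'c': node 0→0
i=13 'b': node 0→1
i=14 'a': node 1→2  ** P2@[14:14]
i=15 'b': node 2→3  ** P0@[13:15],P4@[14:15]
i=16 'd': node 3→4 ·f  ** P1@[15:16]
i=17 'c': node 4→0 ·f
i=18 'c': node 0→0
i=19 'a': node 0→5  ** P2@[19:19]
i=20 'd': node 5→0 ·f
i=21 'd': node 0→0
i=22 'a': node 0→5  ** P2@[22:22]
i=23 'a': node 5→5 ·f  ** P2@[23:23]
i=24 'b': node 5→7  ** P4@[23:24]
i=25 'd': node 7→4 ·f  ** P1@[24:25]
i=26 'a': node 4→5 ·f  ** P2@[26:26]
i=27 'd': node 5→0 ·f
i=28 'b': node 0→1
i=29 'b': node 1→1 ·f
i=30 'd': node 1→4  ** P1@[29:30]
i=31 'a': node 4→5 ·f  ** P2@[31:31]
i=32 'b': node 5→7  ** P4@[31:32]
i=33 'd': node 7→4 ·f  ** P1@[32:33]
i=34 'd': node 4→0 ·f
i=35 'd': node 0→0
i=36 'c': node 0→0
i=37 'b': node 0→1
i=38 'd': node 1→4  ** P1@[37:38]
i=39 'a': node 4→5 ·f  ** P2@[39:39]
i=40 'b': node 5→7  ** P4@[39:40]

Matches: [[1,2],[2,0],[2,4],[3,2],[4,2],[8,1],[14,2],[15,0],[15,4],[16,1],[19,2],[22,2],[23,2],[24,4],[25,1],[26,2],[30,1],[31,2],[32,4],[33,1],[38,1],[39,2],[40,4]]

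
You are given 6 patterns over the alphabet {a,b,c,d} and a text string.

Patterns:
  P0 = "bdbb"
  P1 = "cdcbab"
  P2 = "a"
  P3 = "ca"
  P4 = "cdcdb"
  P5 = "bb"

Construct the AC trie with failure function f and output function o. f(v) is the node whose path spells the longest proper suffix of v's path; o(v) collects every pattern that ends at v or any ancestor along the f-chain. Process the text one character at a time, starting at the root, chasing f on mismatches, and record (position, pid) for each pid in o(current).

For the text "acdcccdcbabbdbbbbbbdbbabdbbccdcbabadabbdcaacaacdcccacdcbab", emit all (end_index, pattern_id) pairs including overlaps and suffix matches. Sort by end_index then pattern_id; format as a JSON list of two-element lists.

Construct AC machine:
Trie (insert patterns):
  0='ε' goto a→11 b→1 c→5
  1='b' goto b→15 d→2
  2='bd' goto b→3
  3='bdb' goto b→4
  4='bdbb' goto ·  [P0 ends]
  5='c' goto a→12 d→6
  6='cd' goto c→7
  7='cdc' goto b→8 d→13
  8='cdcb' goto a→9
  9='cdcba' goto b→10
  10='cdcbab' goto ·  [P1 ends]
  11='a' goto ·  [P2 ends]
  12='ca' goto ·  [P3 ends]
  13='cdcd' goto b→14
  14='cdcdb' goto ·  [P4 ends]
  15='bb' goto ·  [P5 ends]

BFS fail/out derivation:
  n1('b'): parent n0 fail=0; on 'b' 0 → fail=0;  out ∅∪∅=∅
  n5('c'): parent n0 fail=0; on 'c' 0 → fail=0;  out ∅∪∅=∅
  n11('a'): parent n0 fail=0; on 'a' 0 → fail=0;  out {2}∪∅={2}
  n2('bd'): parent n1 fail=0; on 'd' 0 → fail=0;  out ∅∪∅=∅
  n6('cd'): parent n5 fail=0; on 'd' 0 → fail=0;  out ∅∪∅=∅
  n12('ca'): parent n5 fail=0; on 'a' 0 → fail=11;  out {3}∪{2}={2,3}
  n15('bb'): parent n1 fail=0; on 'b' 0 → fail=1;  out {5}∪∅={5}
  n3('bdb'): parent n2 fail=0; on 'b' 0 → fail=1;  out ∅∪∅=∅
  n7('cdc'): parent n6 fail=0; on 'c' 0 → fail=5;  out ∅∪∅=∅
  n4('bdbb'): parent n3 fail=1; on 'b' 1 → fail=15;  out {0}∪{5}={0,5}
  n8('cdcb'): parent n7 fail=5; on 'b' 5→0 → fail=1;  out ∅∪∅=∅
  n13('cdcd'): parent n7 fail=5; on 'd' 5 → fail=6;  out ∅∪∅=∅
  n9('cdcba'): parent n8 fail=1; on 'a' 1→0 → fail=11;  out ∅∪{2}={2}
  n14('cdcdb'): parent n13 fail=6; on 'b' 6→0 → fail=1;  out {4}∪∅={4}
  n10('cdcbab'): parent n9 fail=11; on 'b' 11→0 → fail=1;  out {1}∪∅={1}

Text stream:
pos 0 'a': at 11  ** P2@[0:0]
pos 1 'c': at 5 (fail-walked)
pos 2 'd': at 6
pos 3 'c': at 7
pos 4 'c': at 5 (fail-walked)
pos 5 'c': at 5 (fail-walked)
pos 6 'd': at 6
pos 7 'c': at 7
pos 8 'b': at 8
pos 9 'a': at 9  ** P2@[9:9]
pos 10 'b': at 10  ** P1@[5:10]
pos 11 'b': at 15 (fail-walked)  ** P5@[10:11]
pos 12 'd': at 2 (fail-walked)
pos 13 'b': at 3
pos 14 'b': at 4  ** P0@[11:14],P5@[13:14]
pos 15 'b': at 15 (fail-walked)  ** P5@[14:15]
pos 16 'b': at 15 (fail-walked)  ** P5@[15:16]
pos 17 'b': at 15 (fail-walked)  ** P5@[16:17]
pos 18 'b': at 15 (fail-walked)  ** P5@[17:18]
pos 19 'd': at 2 (fail-walked)
pos 20 'b': at 3
pos 21 'b': at 4  ** P0@[18:21],P5@[20:21]
pos 22 'a': at 11 (fail-walked)  ** P2@[22:22]
pos 23 'b': at 1 (fail-walked)
pos 24 'd': at 2
pos 25 'b': at 3
pos 26 'b': at 4  ** P0@[23:26],P5@[25:26]
pos 27 'c': at 5 (fail-walked)
pos 28 'c': at 5 (fail-walked)
pos 29 'd': at 6
pos 30 'c': at 7
pos 31 'b': at 8
pos 32 'a': at 9  ** P2@[32:32]
pos 33 'b': at 10  ** P1@[28:33]
pos 34 'a': at 11 (fail-walked)  ** P2@[34:34]
pos 35 'd': at 0 (fail-walked)
pos 36 'a': at 11  ** P2@[36:36]
pos 37 'b': at 1 (fail-walked)
pos 38 'b': at 15  ** P5@[37:38]
pos 39 'd': at 2 (fail-walked)
pos 40 'c': at 5 (fail-walked)
pos 41 'a': at 12  ** P2@[41:41],P3@[40:41]
pos 42 'a': at 11 (fail-walked)  ** P2@[42:42]
pos 43 'c': at 5 (fail-walked)
pos 44 'a': at 12  ** P2@[44:44],P3@[43:44]
pos 45 'a': at 11 (fail-walked)  ** P2@[45:45]
pos 46 'c': at 5 (fail-walked)
pos 47 'd': at 6
pos 48 'c': at 7
pos 49 'c': at 5 (fail-walked)
pos 50 'c': at 5 (fail-walked)
pos 51 'a': at 12  ** P2@[51:51],P3@[50:51]
pos 52 'c': at 5 (fail-walked)
pos 53 'd': at 6
pos 54 'c': at 7
pos 55 'b': at 8
pos 56 'a': at 9  ** P2@[56:56]
pos 57 'b': at 10  ** P1@[52:57]

All matches (sorted): [[0,2],[9,2],[10,1],[11,5],[14,0],[14,5],[15,5],[16,5],[17,5],[18,5],[21,0],[21,5],[22,2],[26,0],[26,5],[32,2],[33,1],[34,2],[36,2],[38,5],[41,2],[41,3],[42,2],[44,2],[44,3],[45,2],[51,2],[51,3],[56,2],[57,1]]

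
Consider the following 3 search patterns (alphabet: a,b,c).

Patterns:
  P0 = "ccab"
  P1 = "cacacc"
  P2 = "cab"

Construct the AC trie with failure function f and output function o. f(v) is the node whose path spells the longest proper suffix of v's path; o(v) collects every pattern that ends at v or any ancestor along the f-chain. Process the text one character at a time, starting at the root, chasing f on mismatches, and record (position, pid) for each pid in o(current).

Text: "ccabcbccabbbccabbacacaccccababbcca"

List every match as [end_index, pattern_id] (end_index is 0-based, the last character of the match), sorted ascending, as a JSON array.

Construct AC machine:
Trie nodes:
  n0 'ε': c→1
  n1 'c': a→5 c→2
  n2 'cc': a→3
  n3 'cca': b→4
  n4 'ccab': ·  [P0 ends]
  n5 'ca': b→10 c→6
  n6 'cac': a→7
  n7 'caca': c→8
  n8 'cacac': c→9
  n9 'cacacc': ·  [P1 ends]
  n10 'cab': ·  [P2 ends]

BFS fail/out derivation:
  n1('c'): parent n0 fail=0; on 'c' 0 → fail=0;  out ∅∪∅=∅
  n2('cc'): parent n1 fail=0; on 'c' 0 → fail=1;  out ∅∪∅=∅
  n5('ca'): parent n1 fail=0; on 'a' 0 → fail=0;  out ∅∪∅=∅
  n3('cca'): parent n2 fail=1; on 'a' 1 → fail=5;  out ∅∪∅=∅
  n6('cac'): parent n5 fail=0; on 'c' 0 → fail=1;  out ∅∪∅=∅
  n10('cab'): parent n5 fail=0; on 'b' 0 → fail=0;  out {2}∪∅={2}
  n4('ccab'): parent n3 fail=5; on 'b' 5 → fail=10;  out {0}∪{2}={0,2}
  n7('caca'): parent n6 fail=1; on 'a' 1 → fail=5;  out ∅∪∅=∅
  n8('cacac'): parent n7 fail=5; on 'c' 5 → fail=6;  out ∅∪∅=∅
  n9('cacacc'): parent n8 fail=6; on 'c' 6→1 → fail=2;  out {1}∪∅={1}

Scan:
[0] read 'c'  n0⇒n1
[1] read 'c'  n1⇒n2
[2] read 'a'  n2⇒n3
[3] read 'b'  n3⇒n4  → match P0@[0:3],P2@[1:3]
[4] read 'c'  n4⇒n1 ·f
[5] read 'b'  n1⇒n0 ·f
[6] read 'c'  n0⇒n1
[7] read 'c'  n1⇒n2
[8] read 'a'  n2⇒n3
[9] read 'b'  n3⇒n4  → match P0@[6:9],P2@[7:9]
[10] read 'b'  n4⇒n0 ·f
[11] read 'b'  n0⇒n0
[12] read 'c'  n0⇒n1
[13] read 'c'  n1⇒n2
[14] read 'a'  n2⇒n3
[15] read 'b'  n3⇒n4  → match P0@[12:15],P2@[13:15]
[16] read 'b'  n4⇒n0 ·f
[17] read 'a'  n0⇒n0
[18] read 'c'  n0⇒n1
[19] read 'a'  n1⇒n5
[20] read 'c'  n5⇒n6
[21] read 'a'  n6⇒n7
[22] read 'c'  n7⇒n8
[23] read 'c'  n8⇒n9  → match P1@[18:23]
[24] read 'c'  n9⇒n2 ·f
[25] read 'c'  n2⇒n2 ·f
[26] read 'a'  n2⇒n3
[27] read 'b'  n3⇒n4  → match P0@[24:27],P2@[25:27]
[28] read 'a'  n4⇒n0 ·f
[29] read 'b'  n0⇒n0
[30] read 'b'  n0⇒n0
[31] read 'c'  n0⇒n1
[32] read 'c'  n1⇒n2
[33] read 'a'  n2⇒n3

All matches (sorted): [[3,0],[3,2],[9,0],[9,2],[15,0],[15,2],[23,1],[27,0],[27,2]]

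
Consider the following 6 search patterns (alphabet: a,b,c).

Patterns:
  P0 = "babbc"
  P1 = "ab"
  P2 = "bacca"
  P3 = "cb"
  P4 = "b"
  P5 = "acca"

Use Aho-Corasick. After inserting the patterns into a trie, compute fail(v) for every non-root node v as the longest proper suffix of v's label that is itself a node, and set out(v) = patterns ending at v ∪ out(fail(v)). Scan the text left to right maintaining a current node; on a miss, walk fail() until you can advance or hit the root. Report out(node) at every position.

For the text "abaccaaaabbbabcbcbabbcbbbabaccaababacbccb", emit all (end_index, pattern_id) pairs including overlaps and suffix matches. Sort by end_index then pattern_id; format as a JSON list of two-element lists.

Build automaton:
Trie (insert patterns):
  0='ε' goto a→6 b→1 c→11
  1='b' goto a→2  ←P4
  2='ba' goto b→3 c→8
  3='bab' goto b→4
  4='babb' goto c→5
  5='babbc' goto ·  ←P0
  6='a' goto b→7 c→13
  7='ab' goto ·  ←P1
  8='bac' goto c→9
  9='bacc' goto a→10
  10='bacca' goto ·  ←P2
  11='c' goto b→12
  12='cb' goto ·  ←P3
  13='ac' goto c→14
  14='acc' goto a→15
  15='acca' goto ·  ←P5

BFS fail/out derivation:
  fail(1) 'b': from fail(0)=0 chase 'b': 0 ⇒ 0;  out={4}∪out(0)={4}
  fail(6) 'a': from fail(0)=0 chase 'a': 0 ⇒ 0;  out=∅∪out(0)=∅
  fail(11) 'c': from fail(0)=0 chase 'c': 0 ⇒ 0;  out=∅∪out(0)=∅
  fail(2) 'ba': from fail(1)=0 chase 'a': 0 ⇒ 6;  out=∅∪out(6)=∅
  fail(7) 'ab': from fail(6)=0 chase 'b': 0 ⇒ 1;  out={1}∪out(1)={1,4}
  fail(12) 'cb': from fail(11)=0 chase 'b': 0 ⇒ 1;  out={3}∪out(1)={3,4}
  fail(13) 'ac': from fail(6)=0 chase 'c': 0 ⇒ 11;  out=∅∪out(11)=∅
  fail(3) 'bab': from fail(2)=6 chase 'b': 6 ⇒ 7;  out=∅∪out(7)={1,4}
  fail(8) 'bac': from fail(2)=6 chase 'c': 6 ⇒ 13;  out=∅∪out(13)=∅
  fail(14) 'acc': from fail(13)=11 chase 'c': 11→0 ⇒ 11;  out=∅∪out(11)=∅
  fail(4) 'babb': from fail(3)=7 chase 'b': 7→1→0 ⇒ 1;  out=∅∪out(1)={4}
  fail(9) 'bacc': from fail(8)=13 chase 'c': 13 ⇒ 14;  out=∅∪out(14)=∅
  fail(15) 'acca': from fail(14)=11 chase 'a': 11→0 ⇒ 6;  out={5}∪out(6)={5}
  fail(5) 'babbc': from fail(4)=1 chase 'c': 1→0 ⇒ 11;  out={0}∪out(11)={0}
  fail(10) 'bacca': from fail(9)=14 chase 'a': 14 ⇒ 15;  out={2}∪out(15)={2,5}

Scan:
i=0 'a': node 0→6
i=1 'b': node 6→7  ** P1@[0:1],P4@[1:1]
i=2 'a': node 7→2 ·f
i=3 'c': node 2→8
i=4 'c': node 8→9
i=5 'a': node 9→10  ** P2@[1:5],P5@[2:5]
i=6 'a': node 10→6 ·f
i=7 'a': node 6→6 ·f
i=8 'a': node 6→6 ·f
i=9 'b': node 6→7  ** P1@[8:9],P4@[9:9]
i=10 'b': node 7→1 ·f  ** P4@[10:10]
i=11 'b': node 1→1 ·f  ** P4@[11:11]
i=12 'a': node 1→2
i=13 'b': node 2→3  ** P1@[12:13],P4@[13:13]
i=14 'c': node 3→11 ·f
i=15 'b': node 11→12  ** P3@[14:15],P4@[15:15]
i=16 'c': node 12→11 ·f
i=17 'b': node 11→12  ** P3@[16:17],P4@[17:17]
i=18 'a': node 12→2 ·f
i=19 'b': node 2→3  ** P1@[18:19],P4@[19:19]
i=20 'b': node 3→4  ** P4@[20:20]
i=21 'c': node 4→5  ** P0@[17:21]
i=22 'b': node 5→12 ·f  ** P3@[21:22],P4@[22:22]
i=23 'b': node 12→1 ·f  ** P4@[23:23]
i=24 'b': node 1→1 ·f  ** P4@[24:24]
i=25 'a': node 1→2
i=26 'b': node 2→3  ** P1@[25:26],P4@[26:26]
i=27 'a': node 3→2 ·f
i=28 'c': node 2→8
i=29 'c': node 8→9
i=30 'a': node 9→10  ** P2@[26:30],P5@[27:30]
i=31 'a': node 10→6 ·f
i=32 'b': node 6→7  ** P1@[31:32],P4@[32:32]
i=33 'a': node 7→2 ·f
i=34 'b': node 2→3  ** P1@[33:34],P4@[34:34]
i=35 'a': node 3→2 ·f
i=36 'c': node 2→8
i=37 'b': node 8→12 ·f  ** P3@[36:37],P4@[37:37]
i=38 'c': node 12→11 ·f
i=39 'c': node 11→11 ·f
i=40 'b': node 11→12  ** P3@[39:40],P4@[40:40]

Result: [[1,1],[1,4],[5,2],[5,5],[9,1],[9,4],[10,4],[11,4],[13,1],[13,4],[15,3],[15,4],[17,3],[17,4],[19,1],[19,4],[20,4],[21,0],[22,3],[22,4],[23,4],[24,4],[26,1],[26,4],[30,2],[30,5],[32,1],[32,4],[34,1],[34,4],[37,3],[37,4],[40,3],[40,4]]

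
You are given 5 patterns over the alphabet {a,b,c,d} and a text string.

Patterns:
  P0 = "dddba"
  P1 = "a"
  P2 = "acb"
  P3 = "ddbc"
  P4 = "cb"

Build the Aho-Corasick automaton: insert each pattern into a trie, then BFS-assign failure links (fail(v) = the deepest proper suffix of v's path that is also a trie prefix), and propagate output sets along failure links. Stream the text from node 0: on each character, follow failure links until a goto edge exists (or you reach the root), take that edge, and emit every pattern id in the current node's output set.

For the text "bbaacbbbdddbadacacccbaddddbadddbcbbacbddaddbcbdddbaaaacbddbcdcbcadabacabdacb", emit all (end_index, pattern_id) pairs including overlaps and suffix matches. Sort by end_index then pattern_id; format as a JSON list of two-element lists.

Build automaton:
Trie nodes:
  n0 'ε': a→6 c→11 d→1
  n1 'd': d→2
  n2 'dd': b→9 d→3
  n3 'ddd': b→4
  n4 'dddb': a→5
  n5 'dddba': ·  ←P0
  n6 'a': c→7  ←P1
  n7 'ac': b→8
  n8 'acb': ·  ←P2
  n9 'ddb': c→10
  n10 'ddbc': ·  ←P3
  n11 'c': b→12
  n12 'cb': ·  ←P4

Failure links (BFS by depth):
  fail(1) 'd': from fail(0)=0 chase 'd': 0 ⇒ 0;  out=∅∪out(0)=∅
  fail(6) 'a': from fail(0)=0 chase 'a': 0 ⇒ 0;  out={1}∪out(0)={1}
  fail(11) 'c': from fail(0)=0 chase 'c': 0 ⇒ 0;  out=∅∪out(0)=∅
  fail(2) 'dd': from fail(1)=0 chase 'd': 0 ⇒ 1;  out=∅∪out(1)=∅
  fail(7) 'ac': from fail(6)=0 chase 'c': 0 ⇒ 11;  out=∅∪out(11)=∅
  fail(12) 'cb': from fail(11)=0 chase 'b': 0 ⇒ 0;  out={4}∪out(0)={4}
  fail(3) 'ddd': from fail(2)=1 chase 'd': 1 ⇒ 2;  out=∅∪out(2)=∅
  fail(8) 'acb': from fail(7)=11 chase 'b': 11 ⇒ 12;  out={2}∪out(12)={2,4}
  fail(9) 'ddb': from fail(2)=1 chase 'b': 1→0 ⇒ 0;  out=∅∪out(0)=∅
  fail(4) 'dddb': from fail(3)=2 chase 'b': 2 ⇒ 9;  out=∅∪out(9)=∅
  fail(10) 'ddbc': from fail(9)=0 chase 'c': 0 ⇒ 11;  out={3}∪out(11)={3}
  fail(5) 'dddba': from fail(4)=9 chase 'a': 9→0 ⇒ 6;  out={0}∪out(6)={0,1}

Text stream:
[0] read 'b'  n0⇒n0
[1] read 'b'  n0⇒n0
[2] read 'a'  n0⇒n6  emit P1@[2:2]
[3] read 'a'  n6⇒n6 (fail-walked)  emit P1@[3:3]
[4] read 'c'  n6⇒n7
[5] read 'b'  n7⇒n8  emit P2@[3:5],P4@[4:5]
[6] read 'b'  n8⇒n0 (fail-walked)
[7] read 'b'  n0⇒n0
[8] read 'd'  n0⇒n1
[9] read 'd'  n1⇒n2
[10] read 'd'  n2⇒n3
[11] read 'b'  n3⇒n4
[12] read 'a'  n4⇒n5  emit P0@[8:12],P1@[12:12]
[13] read 'd'  n5⇒n1 (fail-walked)
[14] read 'a'  n1⇒n6 (fail-walked)  emit P1@[14:14]
[15] read 'c'  n6⇒n7
[16] read 'a'  n7⇒n6 (fail-walked)  emit P1@[16:16]
[17] read 'c'  n6⇒n7
[18] read 'c'  n7⇒n11 (fail-walked)
[19] read 'c'  n11⇒n11 (fail-walked)
[20] read 'b'  n11⇒n12  emit P4@[19:20]
[21] read 'a'  n12⇒n6 (fail-walked)  emit P1@[21:21]
[22] read 'd'  n6⇒n1 (fail-walked)
[23] read 'd'  n1⇒n2
[24] read 'd'  n2⇒n3
[25] read 'd'  n3⇒n3 (fail-walked)
[26] read 'b'  n3⇒n4
[27] read 'a'  n4⇒n5  emit P0@[23:27],P1@[27:27]
[28] read 'd'  n5⇒n1 (fail-walked)
[29] read 'd'  n1⇒n2
[30] read 'd'  n2⇒n3
[31] read 'b'  n3⇒n4
[32] read 'c'  n4⇒n10 (fail-walked)  emit P3@[29:32]
[33] read 'b'  n10⇒n12 (fail-walked)  emit P4@[32:33]
[34] read 'b'  n12⇒n0 (fail-walked)
[35] read 'a'  n0⇒n6  emit P1@[35:35]
[36] read 'c'  n6⇒n7
[37] read 'b'  n7⇒n8  emit P2@[35:37],P4@[36:37]
[38] read 'd'  n8⇒n1 (fail-walked)
[39] read 'd'  n1⇒n2
[40] read 'a'  n2⇒n6 (fail-walked)  emit P1@[40:40]
[41] read 'd'  n6⇒n1 (fail-walked)
[42] read 'd'  n1⇒n2
[43] read 'b'  n2⇒n9
[44] read 'c'  n9⇒n10  emit P3@[41:44]
[45] read 'b'  n10⇒n12 (fail-walked)  emit P4@[44:45]
[46] read 'd'  n12⇒n1 (fail-walked)
[47] read 'd'  n1⇒n2
[48] read 'd'  n2⇒n3
[49] read 'b'  n3⇒n4
[50] read 'a'  n4⇒n5  emit P0@[46:50],P1@[50:50]
[51] read 'a'  n5⇒n6 (fail-walked)  emit P1@[51:51]
[52] read 'a'  n6⇒n6 (fail-walked)  emit P1@[52:52]
[53] read 'a'  n6⇒n6 (fail-walked)  emit P1@[53:53]
[54] read 'c'  n6⇒n7
[55] read 'b'  n7⇒n8  emit P2@[53:55],P4@[54:55]
[56] read 'd'  n8⇒n1 (fail-walked)
[57] read 'd'  n1⇒n2
[58] read 'b'  n2⇒n9
[59] read 'c'  n9⇒n10  emit P3@[56:59]
[60] read 'd'  n10⇒n1 (fail-walked)
[61] read 'c'  n1⇒n11 (fail-walked)
[62] read 'b'  n11⇒n12  emit P4@[61:62]
[63] read 'c'  n12⇒n11 (fail-walked)
[64] read 'a'  n11⇒n6 (fail-walked)  emit P1@[64:64]
[65] read 'd'  n6⇒n1 (fail-walked)
[66] read 'a'  n1⇒n6 (fail-walked)  emit P1@[66:66]
[67] read 'b'  n6⇒n0 (fail-walked)
[68] read 'a'  n0⇒n6  emit P1@[68:68]
[69] read 'c'  n6⇒n7
[70] read 'a'  n7⇒n6 (fail-walked)  emit P1@[70:70]
[71] read 'b'  n6⇒n0 (fail-walked)
[72] read 'd'  n0⇒n1
[73] read 'a'  n1⇒n6 (fail-walked)  emit P1@[73:73]
[74] read 'c'  n6⇒n7
[75] read 'b'  n7⇒n8  emit P2@[73:75],P4@[74:75]

Matches: [[2,1],[3,1],[5,2],[5,4],[12,0],[12,1],[14,1],[16,1],[20,4],[21,1],[27,0],[27,1],[32,3],[33,4],[35,1],[37,2],[37,4],[40,1],[44,3],[45,4],[50,0],[50,1],[51,1],[52,1],[53,1],[55,2],[55,4],[59,3],[62,4],[64,1],[66,1],[68,1],[70,1],[73,1],[75,2],[75,4]]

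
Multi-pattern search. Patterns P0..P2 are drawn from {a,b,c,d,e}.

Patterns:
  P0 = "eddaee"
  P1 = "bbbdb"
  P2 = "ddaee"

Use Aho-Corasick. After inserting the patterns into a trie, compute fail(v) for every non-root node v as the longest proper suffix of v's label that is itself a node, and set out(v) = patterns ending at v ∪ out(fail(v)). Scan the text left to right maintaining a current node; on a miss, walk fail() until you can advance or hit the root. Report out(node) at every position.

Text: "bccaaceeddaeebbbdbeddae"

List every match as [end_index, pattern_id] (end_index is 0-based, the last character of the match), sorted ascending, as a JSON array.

Build:
Trie (insert patterns):
  n0 'ε': b→7 d→12 e→1
  n1 'e': d→2
  n2 'ed': d→3
  n3 'edd': a→4
  n4 'edda': e→5
  n5 'eddae': e→6
  n6 'eddaee': ·  [P0 ends]
  n7 'b': b→8
  n8 'bb': b→9
  n9 'bbb': d→10
  n10 'bbbd': b→11
  n11 'bbbdb': ·  [P1 ends]
  n12 'd': d→13
  n13 'dd': a→14
  n14 'dda': e→15
  n15 'ddae': e→16
  n16 'ddaee': ·  [P2 ends]

Failure links (BFS by depth):
  fail(1) 'e': from fail(0)=0 chase 'e': 0 ⇒ 0;  out=∅∪out(0)=∅
  fail(7) 'b': from fail(0)=0 chase 'b': 0 ⇒ 0;  out=∅∪out(0)=∅
  fail(12) 'd': from fail(0)=0 chase 'd': 0 ⇒ 0;  out=∅∪out(0)=∅
  fail(2) 'ed': from fail(1)=0 chase 'd': 0 ⇒ 12;  out=∅∪out(12)=∅
  fail(8) 'bb': from fail(7)=0 chase 'b': 0 ⇒ 7;  out=∅∪out(7)=∅
  fail(13) 'dd': from fail(12)=0 chase 'd': 0 ⇒ 12;  out=∅∪out(12)=∅
  fail(3) 'edd': from fail(2)=12 chase 'd': 12 ⇒ 13;  out=∅∪out(13)=∅
  fail(9) 'bbb': from fail(8)=7 chase 'b': 7 ⇒ 8;  out=∅∪out(8)=∅
  fail(14) 'dda': from fail(13)=12 chase 'a': 12→0 ⇒ 0;  out=∅∪out(0)=∅
  fail(4) 'edda': from fail(3)=13 chase 'a': 13 ⇒ 14;  out=∅∪out(14)=∅
  fail(10) 'bbbd': from fail(9)=8 chase 'd': 8→7→0 ⇒ 12;  out=∅∪out(12)=∅
  fail(15) 'ddae': from fail(14)=0 chase 'e': 0 ⇒ 1;  out=∅∪out(1)=∅
  fail(5) 'eddae': from fail(4)=14 chase 'e': 14 ⇒ 15;  out=∅∪out(15)=∅
  fail(11) 'bbbdb': from fail(10)=12 chase 'b': 12→0 ⇒ 7;  out={1}∪out(7)={1}
  fail(16) 'ddaee': from fail(15)=1 chase 'e': 1→0 ⇒ 1;  out={2}∪out(1)={2}
  fail(6) 'eddaee': from fail(5)=15 chase 'e': 15 ⇒ 16;  out={0}∪out(16)={0,2}

Text stream:
[0] read 'b'  n0⇒n7
[1] read 'c'  n7⇒n0 ·f
[2] read 'c'  n0⇒n0
[3] read 'a'  n0⇒n0
[4] read 'a'  n0⇒n0
[5] read 'c'  n0⇒n0
[6] read 'e'  n0⇒n1
[7] read 'e'  n1⇒n1 ·f
[8] read 'd'  n1⇒n2
[9] read 'd'  n2⇒n3
[10] read 'a'  n3⇒n4
[11] read 'e'  n4⇒n5
[12] read 'e'  n5⇒n6  → match P0@[7:12],P2@[8:12]
[13] read 'b'  n6⇒n7 ·f
[14] read 'b'  n7⇒n8
[15] read 'b'  n8⇒n9
[16] read 'd'  n9⇒n10
[17] read 'b'  n10⇒n11  → match P1@[13:17]
[18] read 'e'  n11⇒n1 ·f
[19] read 'd'  n1⇒n2
[20] read 'd'  n2⇒n3
[21] read 'a'  n3⇒n4
[22] read 'e'  n4⇒n5

All matches (sorted): [[12,0],[12,2],[17,1]]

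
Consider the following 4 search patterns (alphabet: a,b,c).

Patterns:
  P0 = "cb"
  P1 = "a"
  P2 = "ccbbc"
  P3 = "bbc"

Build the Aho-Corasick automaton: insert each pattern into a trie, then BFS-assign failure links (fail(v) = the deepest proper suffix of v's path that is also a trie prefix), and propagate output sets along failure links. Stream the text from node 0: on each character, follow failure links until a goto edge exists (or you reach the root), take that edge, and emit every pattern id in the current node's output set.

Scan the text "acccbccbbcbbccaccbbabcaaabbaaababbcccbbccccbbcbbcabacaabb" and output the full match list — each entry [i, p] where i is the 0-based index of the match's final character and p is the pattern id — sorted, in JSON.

Construct AC machine:
Trie nodes:
  0='ε' goto a→3 b→8 c→1
  1='c' goto b→2 c→4
  2='cb' goto ·  ←P0
  3='a' goto ·  ←P1
  4='cc' goto b→5
  5='ccb' goto b→6
  6='ccbb' goto c→7
  7='ccbbc' goto ·  ←P2
  8='b' goto b→9
  9='bb' goto c→10
  10='bbc' goto ·  ←P3

BFS fail/out derivation:
  fail(1) 'c': from fail(0)=0 chase 'c': 0 ⇒ 0;  out=∅∪out(0)=∅
  fail(3) 'a': from fail(0)=0 chase 'a': 0 ⇒ 0;  out={1}∪out(0)={1}
  fail(8) 'b': from fail(0)=0 chase 'b': 0 ⇒ 0;  out=∅∪out(0)=∅
  fail(2) 'cb': from fail(1)=0 chase 'b': 0 ⇒ 8;  out={0}∪out(8)={0}
  fail(4) 'cc': from fail(1)=0 chase 'c': 0 ⇒ 1;  out=∅∪out(1)=∅
  fail(9) 'bb': from fail(8)=0 chase 'b': 0 ⇒ 8;  out=∅∪out(8)=∅
  fail(5) 'ccb': from fail(4)=1 chase 'b': 1 ⇒ 2;  out=∅∪out(2)={0}
  fail(10) 'bbc': from fail(9)=8 chase 'c': 8→0 ⇒ 1;  out={3}∪out(1)={3}
  fail(6) 'ccbb': from fail(5)=2 chase 'b': 2→8 ⇒ 9;  out=∅∪out(9)=∅
  fail(7) 'ccbbc': from fail(6)=9 chase 'c': 9 ⇒ 10;  out={2}∪out(10)={2,3}

Text stream:
[0] read 'a'  n0⇒n3  emit P1@[0:0]
[1] read 'c'  n3⇒n1 (fail-walked)
[2] read 'c'  n1⇒n4
[3] read 'c'  n4⇒n4 (fail-walked)
[4] read 'b'  n4⇒n5  emit P0@[3:4]
[5] read 'c'  n5⇒n1 (fail-walked)
[6] read 'c'  n1⇒n4
[7] read 'b'  n4⇒n5  emit P0@[6:7]
[8] read 'b'  n5⇒n6
[9] read 'c'  n6⇒n7  emit P2@[5:9],P3@[7:9]
[10] read 'b'  n7⇒n2 (fail-walked)  emit P0@[9:10]
[11] read 'b'  n2⇒n9 (fail-walked)
[12] read 'c'  n9⇒n10  emit P3@[10:12]
[13] read 'c'  n10⇒n4 (fail-walked)
[14] read 'a'  n4⇒n3 (fail-walked)  emit P1@[14:14]
[15] read 'c'  n3⇒n1 (fail-walked)
[16] read 'c'  n1⇒n4
[17] read 'b'  n4⇒n5  emit P0@[16:17]
[18] read 'b'  n5⇒n6
[19] read 'a'  n6⇒n3 (fail-walked)  emit P1@[19:19]
[20] read 'b'  n3⇒n8 (fail-walked)
[21] read 'c'  n8⇒n1 (fail-walked)
[22] read 'a'  n1⇒n3 (fail-walked)  emit P1@[22:22]
[23] read 'a'  n3⇒n3 (fail-walked)  emit P1@[23:23]
[24] read 'a'  n3⇒n3 (fail-walked)  emit P1@[24:24]
[25] read 'b'  n3⇒n8 (fail-walked)
[26] read 'b'  n8⇒n9
[27] read 'a'  n9⇒n3 (fail-walked)  emit P1@[27:27]
[28] read 'a'  n3⇒n3 (fail-walked)  emit P1@[28:28]
[29] read 'a'  n3⇒n3 (fail-walked)  emit P1@[29:29]
[30] read 'b'  n3⇒n8 (fail-walked)
[31] read 'a'  n8⇒n3 (fail-walked)  emit P1@[31:31]
[32] read 'b'  n3⇒n8 (fail-walked)
[33] read 'b'  n8⇒n9
[34] read 'c'  n9⇒n10  emit P3@[32:34]
[35] read 'c'  n10⇒n4 (fail-walked)
[36] read 'c'  n4⇒n4 (fail-walked)
[37] read 'b'  n4⇒n5  emit P0@[36:37]
[38] read 'b'  n5⇒n6
[39] read 'c'  n6⇒n7  emit P2@[35:39],P3@[37:39]
[40] read 'c'  n7⇒n4 (fail-walked)
[41] read 'c'  n4⇒n4 (fail-walked)
[42] read 'c'  n4⇒n4 (fail-walked)
[43] read 'b'  n4⇒n5  emit P0@[42:43]
[44] read 'b'  n5⇒n6
[45] read 'c'  n6⇒n7  emit P2@[41:45],P3@[43:45]
[46] read 'b'  n7⇒n2 (fail-walked)  emit P0@[45:46]
[47] read 'b'  n2⇒n9 (fail-walked)
[48] read 'c'  n9⇒n10  emit P3@[46:48]
[49] read 'a'  n10⇒n3 (fail-walked)  emit P1@[49:49]
[50] read 'b'  n3⇒n8 (fail-walked)
[51] read 'a'  n8⇒n3 (fail-walked)  emit P1@[51:51]
[52] read 'c'  n3⇒n1 (fail-walked)
[53] read 'a'  n1⇒n3 (fail-walked)  emit P1@[53:53]
[54] read 'a'  n3⇒n3 (fail-walked)  emit P1@[54:54]
[55] read 'b'  n3⇒n8 (fail-walked)
[56] read 'b'  n8⇒n9

All matches (sorted): [[0,1],[4,0],[7,0],[9,2],[9,3],[10,0],[12,3],[14,1],[17,0],[19,1],[22,1],[23,1],[24,1],[27,1],[28,1],[29,1],[31,1],[34,3],[37,0],[39,2],[39,3],[43,0],[45,2],[45,3],[46,0],[48,3],[49,1],[51,1],[53,1],[54,1]]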